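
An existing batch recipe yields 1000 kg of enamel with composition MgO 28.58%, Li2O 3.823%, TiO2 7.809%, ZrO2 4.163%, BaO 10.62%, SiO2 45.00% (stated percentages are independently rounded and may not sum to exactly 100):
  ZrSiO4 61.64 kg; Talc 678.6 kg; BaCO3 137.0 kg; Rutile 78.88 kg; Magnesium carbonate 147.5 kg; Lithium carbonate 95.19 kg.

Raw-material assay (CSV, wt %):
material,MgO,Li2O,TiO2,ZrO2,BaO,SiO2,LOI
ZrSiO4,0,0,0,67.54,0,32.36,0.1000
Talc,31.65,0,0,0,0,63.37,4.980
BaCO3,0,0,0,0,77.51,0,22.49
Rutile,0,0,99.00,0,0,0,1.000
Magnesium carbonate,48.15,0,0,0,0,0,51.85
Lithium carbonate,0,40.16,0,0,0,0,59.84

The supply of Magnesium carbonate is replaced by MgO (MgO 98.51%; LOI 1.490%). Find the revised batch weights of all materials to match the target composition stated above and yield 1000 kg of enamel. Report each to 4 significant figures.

Revised batch per 1000 kg enamel:
  ZrSiO4: 61.64 kg
  Talc: 678.6 kg
  BaCO3: 137.0 kg
  Rutile: 78.88 kg
  MgO: 72.08 kg
  Lithium carbonate: 95.19 kg
Total batch = 1123 kg; LOI loss = 123.5 kg

The whole derivation carries full precision at every stage; mid-chain values are printed rounded to four significant digits on the page — every reported result undergoes a single rounding. The derived quantities, including six oxide percentages, the yield, the totals, ignition loss, glass mass, are rebuilt from the batch weights for 1000 kg of glass at full precision as given in question or answer.
Per-oxide target masses for 1000 kg enamel:
  MgO: 28.58% × 1000 = 285.8 kg
  Li2O: 3.823% × 1000 = 38.23 kg
  TiO2: 7.809% × 1000 = 78.09 kg
  ZrO2: 4.163% × 1000 = 41.63 kg
  BaO: 10.62% × 1000 = 106.2 kg
  SiO2: 45.00% × 1000 = 450.0 kg
Oxide-by-oxide audit using the reported weights, versus the basis set out (delivered sums recover each target modulo rounding of the values):
  MgO: 678.6·0.3165 + 72.08·0.9851 = 285.8 kg (target 285.8 kg)
  Li2O: 95.19·0.4016 = 38.23 kg (target 38.23 kg)
  TiO2: 78.88·0.9900 = 78.09 kg (target 78.09 kg)
  ZrO2: 61.64·0.6754 = 41.63 kg (target 41.63 kg)
  BaO: 137.0·0.7751 = 106.2 kg (target 106.2 kg)
  SiO2: 61.64·0.3236 + 678.6·0.6337 = 450.0 kg (target 450.0 kg)
Glass mass check: whole batch net of LOI = 999.9 kg (oxide target masses add up to 1000 kg; versus the stated basis of 1000 kg — rounding explains the deltas).
Summing the batch: Σ batch = 1123 kg; ignition loss, Σ(batch × LOI) = 123.5 kg; yield: glass divided by total = 89.01%.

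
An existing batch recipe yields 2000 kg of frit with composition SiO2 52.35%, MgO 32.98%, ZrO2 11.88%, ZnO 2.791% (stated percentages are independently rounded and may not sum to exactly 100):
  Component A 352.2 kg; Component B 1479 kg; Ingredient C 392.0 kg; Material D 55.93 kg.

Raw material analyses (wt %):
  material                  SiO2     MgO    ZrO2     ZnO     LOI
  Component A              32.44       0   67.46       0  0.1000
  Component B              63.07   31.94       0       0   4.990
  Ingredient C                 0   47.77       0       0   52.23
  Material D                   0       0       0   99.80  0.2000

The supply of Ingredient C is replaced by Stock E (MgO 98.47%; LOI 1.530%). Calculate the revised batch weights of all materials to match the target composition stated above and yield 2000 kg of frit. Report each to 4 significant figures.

Revised batch per 2000 kg frit:
  Component A: 352.2 kg
  Component B: 1479 kg
  Stock E: 190.1 kg
  Material D: 55.93 kg
Total batch = 2077 kg; LOI loss = 77.17 kg

Values along the way are displayed (rounded to four significant digits) within the worked lines. All arithmetic holds full precision throughout. Every reported value is rounded a single time. All derived quantities, which include yield, glass mass, four oxide percentages, the totals, LOI, are recomputed at full precision, exactly as printed in the question or the answer, using the weight values for 2000 kg of glass.
Target oxide masses per 2000 kg frit:
  SiO2: 52.35% × 2000 = 1047 kg
  MgO: 32.98% × 2000 = 659.6 kg
  ZrO2: 11.88% × 2000 = 237.6 kg
  ZnO: 2.791% × 2000 = 55.82 kg
Per-oxide balance check given the weights on record, per the basis as stated (target by target, the sums agree exact up to rounding of places):
  SiO2: 352.2·0.3244 + 1479·0.6307 = 1047 kg (target 1047 kg)
  MgO: 1479·0.3194 + 190.1·0.9847 = 659.6 kg (target 659.6 kg)
  ZrO2: 352.2·0.6746 = 237.6 kg (target 237.6 kg)
  ZnO: 55.93·0.9980 = 55.82 kg (target 55.82 kg)
Glass mass check: net batch after ignition = 2000 kg (per-oxide target masses sum to 2000 kg; against the stated basis, 2000 kg — a pure rounding effect).
Batch total: Σ batch = 2077 kg; LOI loss = Σ batch·LOI = 77.17 kg; the yield ratio, glass ÷ batch: 96.28%.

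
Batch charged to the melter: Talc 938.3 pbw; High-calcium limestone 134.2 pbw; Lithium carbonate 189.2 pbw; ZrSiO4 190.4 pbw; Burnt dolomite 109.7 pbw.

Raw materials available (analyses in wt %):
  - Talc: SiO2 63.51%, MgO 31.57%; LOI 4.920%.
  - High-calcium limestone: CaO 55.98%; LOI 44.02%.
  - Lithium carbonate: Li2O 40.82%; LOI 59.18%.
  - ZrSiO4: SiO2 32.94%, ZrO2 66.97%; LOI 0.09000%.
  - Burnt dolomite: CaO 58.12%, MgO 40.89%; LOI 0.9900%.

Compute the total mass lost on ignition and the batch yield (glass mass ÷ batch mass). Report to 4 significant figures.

All arithmetic keeps full precision at each step — working values are displayed (rounded to four significant figures) across the worked steps; each reported number includes exactly one rounding. All derived quantities, which include the totals, net glass mass, LOI, five oxide percentages, the yield, are recomputed in exact precision, exactly as shown in the problem or the answer, from the batch weights on 1343 pbw of glass.
LOI of each material in turn:
  Talc: 938.3 × 0.04920 = 46.16 pbw
  High-calcium limestone: 134.2 × 0.4402 = 59.07 pbw
  Lithium carbonate: 189.2 × 0.5918 = 112.0 pbw
  ZrSiO4: 190.4 × 9.000e-04 = 0.1714 pbw
  Burnt dolomite: 109.7 × 0.009900 = 1.086 pbw
Total LOI = 218.5 pbw
Glass = batch − LOI = 1562 − 218.5 = 1343 pbw

LOI loss = 218.5 pbw; glass = 1343 pbw; yield = 86.01%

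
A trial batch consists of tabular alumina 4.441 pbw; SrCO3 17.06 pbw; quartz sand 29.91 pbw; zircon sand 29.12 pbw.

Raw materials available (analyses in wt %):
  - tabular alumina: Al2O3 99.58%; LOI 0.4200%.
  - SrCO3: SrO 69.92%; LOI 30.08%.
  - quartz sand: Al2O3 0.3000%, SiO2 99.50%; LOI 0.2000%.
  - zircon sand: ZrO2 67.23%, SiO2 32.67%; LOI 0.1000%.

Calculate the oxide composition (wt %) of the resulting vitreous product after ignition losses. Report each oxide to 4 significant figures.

The working math carries full precision in every operation; intermediates are displayed rounded off to 4 significant figures alongside each step — a single rounding yields every reported result; derived quantities are rebuilt at full float precision (net glass mass, the yield, four oxide percentages, ignition loss, the totals) from the weighed amounts at 75.29 pbw of glass, as written in either problem or answer.
Mass of each oxide from the mix:
  Al2O3: 4.441·0.9958 + 29.91·0.003000 = 4.512 pbw
  SrO: 17.06·0.6992 = 11.93 pbw
  ZrO2: 29.12·0.6723 = 19.58 pbw
  SiO2: 29.91·0.9950 + 29.12·0.3267 = 39.27 pbw
LOI: 4.441·0.004200 + 17.06·0.3008 + 29.91·0.002000 + 29.12·0.001000 = 5.239 pbw
Glass = total batch minus LOI = 80.53 − 5.239 = 75.29 pbw (consistent with Σ oxide mass)
oxide / glass × 100 gives the wt %

Glass mass = 75.29 pbw (batch 80.53 − LOI 5.239).
Composition: Al2O3 5.993%, SrO 15.84%, ZrO2 26.00%, SiO2 52.16%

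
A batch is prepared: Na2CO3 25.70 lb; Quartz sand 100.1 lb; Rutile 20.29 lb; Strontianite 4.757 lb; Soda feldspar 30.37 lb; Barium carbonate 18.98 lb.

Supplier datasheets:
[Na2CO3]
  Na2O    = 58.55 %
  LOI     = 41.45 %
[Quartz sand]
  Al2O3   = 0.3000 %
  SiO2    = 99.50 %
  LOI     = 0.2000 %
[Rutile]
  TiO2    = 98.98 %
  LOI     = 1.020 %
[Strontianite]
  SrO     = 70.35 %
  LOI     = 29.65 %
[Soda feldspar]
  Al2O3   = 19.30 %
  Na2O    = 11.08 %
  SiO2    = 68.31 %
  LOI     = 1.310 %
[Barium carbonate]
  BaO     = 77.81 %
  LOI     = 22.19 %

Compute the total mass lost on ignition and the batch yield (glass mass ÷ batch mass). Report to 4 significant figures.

LOI loss = 17.08 lb; glass = 183.1 lb; yield = 91.47%

The intermediate values appear rounded to 4 significant figures on the page; all arithmetic carries full precision at every stage; a single rounding completes every reported value. All derived quantities are re-derived from the weighed amounts at 183.1 lb of glass at full precision (glass mass, ignition loss, six oxide percentages, the yield, totals) as set out in question or answer.
Each material's LOI contribution:
  Na2CO3: 25.70 × 0.4145 = 10.65 lb
  Quartz sand: 100.1 × 0.002000 = 0.2002 lb
  Rutile: 20.29 × 0.01020 = 0.2070 lb
  Strontianite: 4.757 × 0.2965 = 1.410 lb
  Soda feldspar: 30.37 × 0.01310 = 0.3978 lb
  Barium carbonate: 18.98 × 0.2219 = 4.212 lb
Total LOI = 17.08 lb
Glass = batch − LOI = 200.2 − 17.08 = 183.1 lb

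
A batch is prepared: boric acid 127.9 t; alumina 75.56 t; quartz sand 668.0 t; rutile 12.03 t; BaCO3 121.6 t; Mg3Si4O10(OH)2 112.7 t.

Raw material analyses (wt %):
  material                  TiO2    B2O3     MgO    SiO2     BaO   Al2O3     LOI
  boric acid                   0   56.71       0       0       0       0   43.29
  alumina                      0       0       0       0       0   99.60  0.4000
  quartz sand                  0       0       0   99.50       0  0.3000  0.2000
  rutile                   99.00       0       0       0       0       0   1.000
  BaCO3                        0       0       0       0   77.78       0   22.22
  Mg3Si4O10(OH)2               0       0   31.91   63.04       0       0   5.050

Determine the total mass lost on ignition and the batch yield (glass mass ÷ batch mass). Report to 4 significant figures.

LOI loss = 89.84 t; glass = 1028 t; yield = 91.96%

In-progress results are shown, rounded to four significant figures, as written. Each numeric step runs at exact precision in every operation. Each reported figure takes exactly one rounding — all derived quantities, which include net glass mass, ignition loss, six oxide percentages, the totals, yield, are rebuilt at exact precision, as they appear in the problem or answer text, using the weight values at 1028 t of glass.
LOI of each material in turn:
  boric acid: 127.9 × 0.4329 = 55.37 t
  alumina: 75.56 × 0.004000 = 0.3022 t
  quartz sand: 668.0 × 0.002000 = 1.336 t
  rutile: 12.03 × 0.01000 = 0.1203 t
  BaCO3: 121.6 × 0.2222 = 27.02 t
  Mg3Si4O10(OH)2: 112.7 × 0.05050 = 5.691 t
Total LOI = 89.84 t
Glass = batch − LOI = 1118 − 89.84 = 1028 t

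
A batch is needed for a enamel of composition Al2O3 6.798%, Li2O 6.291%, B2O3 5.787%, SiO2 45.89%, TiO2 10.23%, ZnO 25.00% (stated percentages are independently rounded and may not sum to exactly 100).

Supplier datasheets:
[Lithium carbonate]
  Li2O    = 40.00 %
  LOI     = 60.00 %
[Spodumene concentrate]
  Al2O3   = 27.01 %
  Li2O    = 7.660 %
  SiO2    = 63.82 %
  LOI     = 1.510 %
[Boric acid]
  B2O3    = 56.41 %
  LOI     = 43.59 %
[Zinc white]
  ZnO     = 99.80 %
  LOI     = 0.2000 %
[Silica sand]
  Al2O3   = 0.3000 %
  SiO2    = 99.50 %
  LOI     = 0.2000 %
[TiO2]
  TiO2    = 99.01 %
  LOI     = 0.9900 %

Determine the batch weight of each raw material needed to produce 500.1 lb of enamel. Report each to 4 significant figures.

Batch per 500.1 lb enamel:
  Lithium carbonate: 54.87 lb
  Spodumene concentrate: 124.2 lb
  Boric acid: 51.30 lb
  Zinc white: 125.3 lb
  Silica sand: 151.0 lb
  TiO2: 51.67 lb
Total batch = 558.3 lb; LOI loss = 58.22 lb; yield = 89.57%

Each numeric step runs at full float precision through every step — in-progress results are displayed (rounded to four significant figures) in the working — exactly one rounding is applied to each reported figure. Derived quantities, including the yield, LOI, six oxide percentages, glass mass, totals, are computed using the weight values at 500.1 lb of glass at exact precision precisely as stated by either problem or answer.
Target oxide masses per 500.1 lb enamel:
  Al2O3: 6.798% × 500.1 = 34.00 lb
  Li2O: 6.291% × 500.1 = 31.46 lb
  B2O3: 5.787% × 500.1 = 28.94 lb
  SiO2: 45.89% × 500.1 = 229.5 lb
  TiO2: 10.23% × 500.1 = 51.16 lb
  ZnO: 25.00% × 500.1 = 125.0 lb
Verifying the oxide balance from the weights as reported, relative to the basis at hand (each sum matches its target mass net of answer rounding effects):
  Al2O3: 124.2·0.2701 + 151.0·0.003000 = 34.00 lb (target 34.00 lb)
  Li2O: 54.87·0.4000 + 124.2·0.07660 = 31.46 lb (target 31.46 lb)
  B2O3: 51.30·0.5641 = 28.94 lb (target 28.94 lb)
  SiO2: 124.2·0.6382 + 151.0·0.9950 = 229.5 lb (target 229.5 lb)
  TiO2: 51.67·0.9901 = 51.16 lb (target 51.16 lb)
  ZnO: 125.3·0.9980 = 125.0 lb (target 125.0 lb)
Glass-mass bookkeeping: the batch minus its LOI: 500.1 lb (per-oxide target masses sum to 500.1 lb; the stated basis being 500.1 lb — a pure rounding effect).
Batch grand total — Σ batch = 558.3 lb; LOI loss = Σ batch·LOI = 58.22 lb; the yield ratio, glass ÷ batch: 89.57%.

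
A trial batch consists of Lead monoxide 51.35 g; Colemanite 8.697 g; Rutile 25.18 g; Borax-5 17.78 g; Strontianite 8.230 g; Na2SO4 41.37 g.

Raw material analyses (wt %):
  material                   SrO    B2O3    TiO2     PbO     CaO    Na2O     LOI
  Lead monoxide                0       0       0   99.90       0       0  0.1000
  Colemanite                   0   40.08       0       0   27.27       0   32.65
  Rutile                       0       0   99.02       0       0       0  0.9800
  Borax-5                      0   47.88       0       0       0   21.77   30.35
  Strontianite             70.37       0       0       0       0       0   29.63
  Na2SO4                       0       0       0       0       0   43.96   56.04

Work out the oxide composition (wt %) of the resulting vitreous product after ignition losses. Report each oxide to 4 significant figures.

Glass mass = 118.5 g (batch 152.6 − LOI 34.16).
Composition: SrO 4.889%, B2O3 10.13%, TiO2 21.05%, PbO 43.31%, CaO 2.002%, Na2O 18.62%

Working values are shown (rounded to four significant digits) when written out; each numeric step maintains full float precision at every stage; each reported result sees exactly one rounding — derived quantities, which include totals, net glass mass, yield, the six compositions, ignition loss, are recomputed at full precision, as quoted within either problem or answer, using the weight values per 118.5 g of glass.
Mass of each oxide from the mix:
  SrO: 8.230·0.7037 = 5.791 g
  B2O3: 8.697·0.4008 + 17.78·0.4788 = 12.00 g
  TiO2: 25.18·0.9902 = 24.93 g
  PbO: 51.35·0.9990 = 51.30 g
  CaO: 8.697·0.2727 = 2.372 g
  Na2O: 17.78·0.2177 + 41.37·0.4396 = 22.06 g
LOI: 51.35·0.001000 + 8.697·0.3265 + 25.18·0.009800 + 17.78·0.3035 + 8.230·0.2963 + 41.37·0.5604 = 34.16 g
Net of LOI, the glass mass = 152.6 − 34.16 = 118.5 g (= the summed oxide contributions)
each oxide over glass, ×100, is wt %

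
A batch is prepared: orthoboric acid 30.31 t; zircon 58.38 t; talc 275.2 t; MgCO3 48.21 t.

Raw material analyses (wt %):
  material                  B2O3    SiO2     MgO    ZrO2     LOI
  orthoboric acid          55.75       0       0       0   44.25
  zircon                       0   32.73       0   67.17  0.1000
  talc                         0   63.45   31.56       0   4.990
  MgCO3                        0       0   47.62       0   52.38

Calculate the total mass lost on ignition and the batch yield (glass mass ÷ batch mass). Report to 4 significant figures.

Working values are displayed, rounded to 4 significant digits, at each printed step. Every computation carries exact precision through the solve — each reported result carries a single rounding — all derived quantities (LOI, the totals, net glass mass, four oxide percentages, yield) are carried at exact precision starting from the weights for 359.6 t of glass as written in problem or answer.
Per-material ignition loss:
  orthoboric acid: 30.31 × 0.4425 = 13.41 t
  zircon: 58.38 × 0.001000 = 0.05838 t
  talc: 275.2 × 0.04990 = 13.73 t
  MgCO3: 48.21 × 0.5238 = 25.25 t
Total LOI = 52.46 t
Glass = batch − LOI = 412.1 − 52.46 = 359.6 t

LOI loss = 52.46 t; glass = 359.6 t; yield = 87.27%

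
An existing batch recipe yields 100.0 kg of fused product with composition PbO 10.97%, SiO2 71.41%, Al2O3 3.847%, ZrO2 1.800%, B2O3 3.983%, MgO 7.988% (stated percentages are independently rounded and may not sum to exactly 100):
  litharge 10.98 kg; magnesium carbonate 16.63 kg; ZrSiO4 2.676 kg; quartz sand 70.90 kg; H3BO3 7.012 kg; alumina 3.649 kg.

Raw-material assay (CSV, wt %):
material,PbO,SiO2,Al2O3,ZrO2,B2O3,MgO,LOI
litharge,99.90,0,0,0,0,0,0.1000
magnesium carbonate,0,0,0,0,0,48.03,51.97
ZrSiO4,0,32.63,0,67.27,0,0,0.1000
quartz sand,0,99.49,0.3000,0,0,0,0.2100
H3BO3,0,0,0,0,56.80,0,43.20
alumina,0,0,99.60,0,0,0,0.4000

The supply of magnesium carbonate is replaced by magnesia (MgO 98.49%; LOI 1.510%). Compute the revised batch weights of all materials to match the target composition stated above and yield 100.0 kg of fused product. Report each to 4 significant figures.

All internal work holds exact precision throughout. In-progress results are displayed with 4-significant-digit rounding in the working; exactly one rounding lands on each reported value; derived quantities, which include ignition loss, totals, six oxide percentages, net glass mass, yield, are rebuilt in full float precision, exactly as shown in question or answer, from the batch weights at 100.0 kg of glass.
Oxide-by-oxide targets in 100.0 kg fused product:
  PbO: 10.97% × 100.0 = 10.97 kg
  SiO2: 71.41% × 100.0 = 71.41 kg
  Al2O3: 3.847% × 100.0 = 3.847 kg
  ZrO2: 1.800% × 100.0 = 1.800 kg
  B2O3: 3.983% × 100.0 = 3.983 kg
  MgO: 7.988% × 100.0 = 7.988 kg
Checking each oxide sum using the reported weights, at the basis given (sum by sum, the targets are met modulo rounding of the values):
  PbO: 10.98·0.9990 = 10.97 kg (target 10.97 kg)
  SiO2: 2.676·0.3263 + 70.90·0.9949 = 71.41 kg (target 71.41 kg)
  Al2O3: 70.90·0.003000 + 3.649·0.9960 = 3.847 kg (target 3.847 kg)
  ZrO2: 2.676·0.6727 = 1.800 kg (target 1.800 kg)
  B2O3: 7.012·0.5680 = 3.983 kg (target 3.983 kg)
  MgO: 8.110·0.9849 = 7.988 kg (target 7.988 kg)
The glass-mass cross-check: total charge less LOI = 100.0 kg (the targets, summed, come to 100.0 kg; versus the stated basis of 100.0 kg — rounding explains the deltas).
Adding the batch up: Σ batch = 103.3 kg; the LOI term Σ batch·LOI equals 3.329 kg; yield, glass over the total, = 96.78%.

Revised batch per 100.0 kg fused product:
  litharge: 10.98 kg
  magnesia: 8.110 kg
  ZrSiO4: 2.676 kg
  quartz sand: 70.90 kg
  H3BO3: 7.012 kg
  alumina: 3.649 kg
Total batch = 103.3 kg; LOI loss = 3.329 kg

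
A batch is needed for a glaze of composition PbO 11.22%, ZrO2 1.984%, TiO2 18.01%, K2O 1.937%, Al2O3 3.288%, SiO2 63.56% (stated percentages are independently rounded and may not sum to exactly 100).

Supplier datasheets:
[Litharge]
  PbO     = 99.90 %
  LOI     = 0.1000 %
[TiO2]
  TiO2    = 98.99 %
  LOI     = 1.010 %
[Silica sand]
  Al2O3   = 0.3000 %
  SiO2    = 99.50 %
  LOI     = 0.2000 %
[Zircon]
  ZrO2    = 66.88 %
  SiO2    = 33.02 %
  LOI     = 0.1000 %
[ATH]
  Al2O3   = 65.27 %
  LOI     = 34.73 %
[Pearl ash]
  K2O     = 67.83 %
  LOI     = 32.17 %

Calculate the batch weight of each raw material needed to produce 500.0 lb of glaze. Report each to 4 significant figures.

All arithmetic carries full float precision end to end. Working values are printed, rounded to four significant digits, in the printout. Each reported result undergoes a single rounding. All derived quantities are re-derived in full precision (ignition loss, six oxide percentages, totals, the yield, net glass mass) starting from the weights for 500.0 lb of glass as given in the problem or answer text.
Target masses of each oxide per 500.0 lb glaze:
  PbO: 11.22% × 500.0 = 56.10 lb
  ZrO2: 1.984% × 500.0 = 9.920 lb
  TiO2: 18.01% × 500.0 = 90.05 lb
  K2O: 1.937% × 500.0 = 9.685 lb
  Al2O3: 3.288% × 500.0 = 16.44 lb
  SiO2: 63.56% × 500.0 = 317.8 lb
Oxide-by-oxide audit on the weights just shown, per the basis as stated (sums match the target masses modulo rounding of the values):
  PbO: 56.16·0.9990 = 56.10 lb (target 56.10 lb)
  ZrO2: 14.83·0.6688 = 9.918 lb (target 9.920 lb)
  TiO2: 90.97·0.9899 = 90.05 lb (target 90.05 lb)
  K2O: 14.28·0.6783 = 9.686 lb (target 9.685 lb)
  Al2O3: 314.5·0.003000 + 23.74·0.6527 = 16.44 lb (target 16.44 lb)
  SiO2: 314.5·0.9950 + 14.83·0.3302 = 317.8 lb (target 317.8 lb)
Glass mass check: whole batch net of LOI = 500.0 lb (oxide target masses add up to 500.0 lb; against the stated basis, 500.0 lb — differing by rounding only).
Total batch = Σ batch = 514.5 lb; ignition loss, Σ(batch × LOI) = 14.46 lb; yield = glass ÷ total batch = 97.19%.

Batch per 500.0 lb glaze:
  Litharge: 56.16 lb
  TiO2: 90.97 lb
  Silica sand: 314.5 lb
  Zircon: 14.83 lb
  ATH: 23.74 lb
  Pearl ash: 14.28 lb
Total batch = 514.5 lb; LOI loss = 14.46 lb; yield = 97.19%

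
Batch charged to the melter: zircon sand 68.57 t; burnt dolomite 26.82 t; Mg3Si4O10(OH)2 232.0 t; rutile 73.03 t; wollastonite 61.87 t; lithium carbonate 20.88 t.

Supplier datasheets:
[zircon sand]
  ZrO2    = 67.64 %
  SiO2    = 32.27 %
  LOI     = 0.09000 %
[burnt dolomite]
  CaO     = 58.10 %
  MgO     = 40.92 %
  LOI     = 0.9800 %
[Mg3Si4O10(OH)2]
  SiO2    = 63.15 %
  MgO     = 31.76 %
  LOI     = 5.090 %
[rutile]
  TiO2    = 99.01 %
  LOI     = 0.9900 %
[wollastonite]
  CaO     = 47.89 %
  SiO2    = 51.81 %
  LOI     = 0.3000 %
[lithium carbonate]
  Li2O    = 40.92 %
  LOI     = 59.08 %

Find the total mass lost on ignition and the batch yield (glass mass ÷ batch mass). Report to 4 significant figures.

Full float precision is held end to end — intermediates are displayed rounded to 4 significant figures on the page. Every reported value takes exactly one rounding — the derived quantities (the yield, the totals, glass mass, six oxide percentages, LOI) are rebuilt at full precision from the weighed amounts at 457.8 t of glass, exactly as shown in the question or the answer.
Per-material ignition loss:
  zircon sand: 68.57 × 9.000e-04 = 0.06171 t
  burnt dolomite: 26.82 × 0.009800 = 0.2628 t
  Mg3Si4O10(OH)2: 232.0 × 0.05090 = 11.81 t
  rutile: 73.03 × 0.009900 = 0.7230 t
  wollastonite: 61.87 × 0.003000 = 0.1856 t
  lithium carbonate: 20.88 × 0.5908 = 12.34 t
Total LOI = 25.38 t
Glass = batch − LOI = 483.2 − 25.38 = 457.8 t

LOI loss = 25.38 t; glass = 457.8 t; yield = 94.75%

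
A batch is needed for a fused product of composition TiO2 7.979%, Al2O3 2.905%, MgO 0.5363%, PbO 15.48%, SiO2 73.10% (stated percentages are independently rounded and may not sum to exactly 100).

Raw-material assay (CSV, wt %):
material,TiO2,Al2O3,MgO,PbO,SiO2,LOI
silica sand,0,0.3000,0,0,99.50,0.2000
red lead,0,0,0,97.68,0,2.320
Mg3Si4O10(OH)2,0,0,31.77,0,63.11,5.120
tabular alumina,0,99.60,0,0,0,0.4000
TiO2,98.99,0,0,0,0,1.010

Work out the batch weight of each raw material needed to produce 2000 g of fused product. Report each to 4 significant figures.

Batch per 2000 g fused product:
  silica sand: 1448 g
  red lead: 317.0 g
  Mg3Si4O10(OH)2: 33.76 g
  tabular alumina: 53.97 g
  TiO2: 161.2 g
Total batch = 2014 g; LOI loss = 13.82 g; yield = 99.31%

Working values are shown (rounded to four significant digits) within the worked lines — every computation runs at exact precision at every stage — each reported figure takes exactly one rounding — the derived quantities are rebuilt using the weight values on 2000 g of glass in full precision (five oxide percentages, yield, LOI, the totals, net glass mass), as written in problem or answer.
Oxide mass targets, per 2000 g fused product:
  TiO2: 7.979% × 2000 = 159.6 g
  Al2O3: 2.905% × 2000 = 58.10 g
  MgO: 0.5363% × 2000 = 10.73 g
  PbO: 15.48% × 2000 = 309.6 g
  SiO2: 73.10% × 2000 = 1462 g
Oxide-by-oxide audit working from each reported weight, for the quoted basis mass (sum by sum, the targets are met net of answer rounding effects):
  TiO2: 161.2·0.9899 = 159.6 g (target 159.6 g)
  Al2O3: 1448·0.003000 + 53.97·0.9960 = 58.10 g (target 58.10 g)
  MgO: 33.76·0.3177 = 10.73 g (target 10.73 g)
  PbO: 317.0·0.9768 = 309.6 g (target 309.6 g)
  SiO2: 1448·0.9950 + 33.76·0.6311 = 1462 g (target 1462 g)
Glass-mass sanity pass: whole batch net of LOI = 2000 g (per-oxide target masses sum to 2000 g; with the basis standing at 2000 g — a pure rounding effect).
Batch total: Σ batch = 2014 g; LOI loss = Σ batch·LOI = 13.82 g; the yield ratio, glass ÷ batch: 99.31%.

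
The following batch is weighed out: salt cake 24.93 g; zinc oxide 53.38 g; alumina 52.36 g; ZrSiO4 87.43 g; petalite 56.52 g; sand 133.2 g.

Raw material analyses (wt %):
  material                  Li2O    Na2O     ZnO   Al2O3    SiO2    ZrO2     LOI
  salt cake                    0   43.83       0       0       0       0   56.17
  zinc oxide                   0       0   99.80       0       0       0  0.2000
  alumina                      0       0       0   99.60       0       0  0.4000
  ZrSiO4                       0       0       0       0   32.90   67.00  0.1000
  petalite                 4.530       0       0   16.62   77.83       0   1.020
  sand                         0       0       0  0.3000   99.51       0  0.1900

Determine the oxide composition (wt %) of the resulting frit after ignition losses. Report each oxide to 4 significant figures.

Rounding to four significant figures governs every mid-chain value as shown — the whole derivation keeps full float precision in all steps. Every reported figure takes exactly one rounding. The derived quantities are computed at full float precision (the totals, LOI, glass mass, the yield, the six compositions) starting from the weights at 392.6 g of glass, precisely as stated by either problem or answer.
Oxide-by-oxide delivered mass:
  Li2O: 56.52·0.04530 = 2.560 g
  Na2O: 24.93·0.4383 = 10.93 g
  ZnO: 53.38·0.9980 = 53.27 g
  Al2O3: 52.36·0.9960 + 56.52·0.1662 + 133.2·0.003000 = 61.94 g
  SiO2: 87.43·0.3290 + 56.52·0.7783 + 133.2·0.9951 = 205.3 g
  ZrO2: 87.43·0.6700 = 58.58 g
LOI: 24.93·0.5617 + 53.38·0.002000 + 52.36·0.004000 + 87.43·0.001000 + 56.52·0.01020 + 133.2·0.001900 = 15.24 g
batch − LOI leaves glass = 407.8 − 15.24 = 392.6 g (= the summed oxide contributions)
wt % = oxide mass / glass mass × 100

Glass mass = 392.6 g (batch 407.8 − LOI 15.24).
Composition: Li2O 0.6522%, Na2O 2.783%, ZnO 13.57%, Al2O3 15.78%, SiO2 52.29%, ZrO2 14.92%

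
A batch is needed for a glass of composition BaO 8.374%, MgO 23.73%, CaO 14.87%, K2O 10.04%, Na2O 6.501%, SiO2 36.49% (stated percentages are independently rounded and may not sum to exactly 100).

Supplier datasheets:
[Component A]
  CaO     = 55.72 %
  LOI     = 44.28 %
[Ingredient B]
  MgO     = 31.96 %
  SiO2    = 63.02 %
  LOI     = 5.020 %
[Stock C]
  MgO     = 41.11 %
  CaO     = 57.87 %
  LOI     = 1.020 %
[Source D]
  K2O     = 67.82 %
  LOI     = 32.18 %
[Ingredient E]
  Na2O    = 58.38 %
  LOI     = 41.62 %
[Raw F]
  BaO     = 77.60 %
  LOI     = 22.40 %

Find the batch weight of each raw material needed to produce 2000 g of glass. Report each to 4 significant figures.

All internal work runs at exact precision all the way through; mid-chain values appear rounded off to 4 significant digits as written. Every reported number takes a single rounding — the derived quantities, including totals, net glass mass, the six compositions, the yield, LOI, are carried starting from the weights at 2000 g of glass in full precision, exactly as shown in the problem or answer text.
Target masses of each oxide per 2000 g glass:
  BaO: 8.374% × 2000 = 167.5 g
  MgO: 23.73% × 2000 = 474.6 g
  CaO: 14.87% × 2000 = 297.4 g
  K2O: 10.04% × 2000 = 200.8 g
  Na2O: 6.501% × 2000 = 130.0 g
  SiO2: 36.49% × 2000 = 729.8 g
Verifying the oxide balance with the batch weights as given, on the stated basis (sums match the target masses once rounding is allowed for):
  BaO: 215.8·0.7760 = 167.5 g (target 167.5 g)
  MgO: 1158·0.3196 + 254.2·0.4111 = 474.6 g (target 474.6 g)
  CaO: 269.8·0.5572 + 254.2·0.5787 = 297.4 g (target 297.4 g)
  K2O: 296.1·0.6782 = 200.8 g (target 200.8 g)
  Na2O: 222.7·0.5838 = 130.0 g (target 130.0 g)
  SiO2: 1158·0.6302 = 729.8 g (target 729.8 g)
Glass mass check: batch Σ − ignition loss = 2000 g (the targets, summed, come to 2000 g; with the basis standing at 2000 g — a pure rounding effect).
Batch grand total — Σ batch = 2417 g; the LOI term Σ batch·LOI equals 416.5 g; yield: glass divided by total = 82.76%.

Batch per 2000 g glass:
  Component A: 269.8 g
  Ingredient B: 1158 g
  Stock C: 254.2 g
  Source D: 296.1 g
  Ingredient E: 222.7 g
  Raw F: 215.8 g
Total batch = 2417 g; LOI loss = 416.5 g; yield = 82.76%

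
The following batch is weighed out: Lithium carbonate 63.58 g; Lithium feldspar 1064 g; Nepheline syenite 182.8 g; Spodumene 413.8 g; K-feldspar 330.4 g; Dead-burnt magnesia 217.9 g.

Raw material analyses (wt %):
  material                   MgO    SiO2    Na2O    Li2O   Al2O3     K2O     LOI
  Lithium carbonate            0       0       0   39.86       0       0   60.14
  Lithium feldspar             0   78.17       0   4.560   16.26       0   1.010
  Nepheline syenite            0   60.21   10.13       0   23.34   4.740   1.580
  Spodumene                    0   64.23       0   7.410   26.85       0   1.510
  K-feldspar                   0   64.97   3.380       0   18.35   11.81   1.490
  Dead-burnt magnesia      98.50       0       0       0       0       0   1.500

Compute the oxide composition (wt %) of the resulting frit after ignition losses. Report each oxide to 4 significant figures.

Glass mass = 2206 g (batch 2272 − LOI 66.31).
Composition: MgO 9.729%, SiO2 64.47%, Na2O 1.346%, Li2O 4.738%, Al2O3 17.56%, K2O 2.161%

Full float precision is kept from start to finish; working values are printed, rounded to 4 significant figures, at each printed step. Every reported value receives exactly one rounding — the derived quantities are recomputed from the batch weights per 2206 g of glass at full float precision (net glass mass, ignition loss, yield, the totals, the six compositions), as set out in question or answer.
Delivered oxide masses:
  MgO: 217.9·0.9850 = 214.6 g
  SiO2: 1064·0.7817 + 182.8·0.6021 + 413.8·0.6423 + 330.4·0.6497 = 1422 g
  Na2O: 182.8·0.1013 + 330.4·0.03380 = 29.69 g
  Li2O: 63.58·0.3986 + 1064·0.04560 + 413.8·0.07410 = 104.5 g
  Al2O3: 1064·0.1626 + 182.8·0.2334 + 413.8·0.2685 + 330.4·0.1835 = 387.4 g
  K2O: 182.8·0.04740 + 330.4·0.1181 = 47.68 g
LOI: 63.58·0.6014 + 1064·0.01010 + 182.8·0.01580 + 413.8·0.01510 + 330.4·0.01490 + 217.9·0.01500 = 66.31 g
Glass = total batch minus LOI = 2272 − 66.31 = 2206 g (the oxide masses sum to this)
wt % = 100 × oxide mass / glass mass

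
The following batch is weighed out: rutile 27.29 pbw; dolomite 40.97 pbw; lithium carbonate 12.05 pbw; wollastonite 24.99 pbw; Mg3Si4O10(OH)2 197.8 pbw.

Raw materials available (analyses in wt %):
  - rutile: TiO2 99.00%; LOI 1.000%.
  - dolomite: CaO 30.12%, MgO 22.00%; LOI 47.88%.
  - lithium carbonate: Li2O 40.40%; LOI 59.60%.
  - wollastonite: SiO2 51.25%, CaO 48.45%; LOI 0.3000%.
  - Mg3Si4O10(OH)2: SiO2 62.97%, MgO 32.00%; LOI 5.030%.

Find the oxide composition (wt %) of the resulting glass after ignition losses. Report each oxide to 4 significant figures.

Full precision is held end to end; in-progress results are printed with 4-significant-figure rounding within the worked lines — every reported figure carries a single rounding — all derived quantities, including LOI, the yield, glass mass, totals, five oxide percentages, are recomputed from the weighed amounts at 266.0 pbw of glass in exact precision exactly as printed in question or answer.
Per-oxide mass from batch:
  SiO2: 24.99·0.5125 + 197.8·0.6297 = 137.4 pbw
  CaO: 40.97·0.3012 + 24.99·0.4845 = 24.45 pbw
  TiO2: 27.29·0.9900 = 27.02 pbw
  MgO: 40.97·0.2200 + 197.8·0.3200 = 72.31 pbw
  Li2O: 12.05·0.4040 = 4.868 pbw
LOI: 27.29·0.01000 + 40.97·0.4788 + 12.05·0.5960 + 24.99·0.003000 + 197.8·0.05030 = 37.10 pbw
Glass mass = batch − LOI = 303.1 − 37.10 = 266.0 pbw (matching Σ of the oxides)
wt %: oxide over glass, times 100

Glass mass = 266.0 pbw (batch 303.1 − LOI 37.10).
Composition: SiO2 51.64%, CaO 9.191%, TiO2 10.16%, MgO 27.18%, Li2O 1.830%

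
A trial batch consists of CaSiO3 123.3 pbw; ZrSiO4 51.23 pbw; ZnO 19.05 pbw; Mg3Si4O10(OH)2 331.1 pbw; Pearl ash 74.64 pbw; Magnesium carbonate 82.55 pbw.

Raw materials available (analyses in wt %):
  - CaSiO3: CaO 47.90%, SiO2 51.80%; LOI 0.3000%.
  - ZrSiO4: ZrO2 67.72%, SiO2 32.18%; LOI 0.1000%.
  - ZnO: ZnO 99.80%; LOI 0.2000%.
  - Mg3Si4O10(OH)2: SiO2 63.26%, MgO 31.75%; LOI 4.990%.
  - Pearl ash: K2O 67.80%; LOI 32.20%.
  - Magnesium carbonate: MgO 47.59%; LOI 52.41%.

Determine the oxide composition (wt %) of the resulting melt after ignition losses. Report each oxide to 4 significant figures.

Glass mass = 597.6 pbw (batch 681.9 − LOI 84.28).
Composition: ZrO2 5.805%, CaO 9.883%, SiO2 48.50%, ZnO 3.181%, K2O 8.468%, MgO 24.17%

The intermediate values are printed, rounded to 4 significant figures, alongside each step — each numeric step maintains exact precision in all steps; every reported number undergoes a single rounding; derived quantities are recomputed in exact precision (net glass mass, the yield, the six compositions, the totals, ignition loss) using the weight values for 597.6 pbw of glass as quoted within the problem or the answer.
Mass of each oxide from the mix:
  ZrO2: 51.23·0.6772 = 34.69 pbw
  CaO: 123.3·0.4790 = 59.06 pbw
  SiO2: 123.3·0.5180 + 51.23·0.3218 + 331.1·0.6326 = 289.8 pbw
  ZnO: 19.05·0.9980 = 19.01 pbw
  K2O: 74.64·0.6780 = 50.61 pbw
  MgO: 331.1·0.3175 + 82.55·0.4759 = 144.4 pbw
LOI: 123.3·0.003000 + 51.23·0.001000 + 19.05·0.002000 + 331.1·0.04990 + 74.64·0.3220 + 82.55·0.5241 = 84.28 pbw
Glass mass = batch − LOI = 681.9 − 84.28 = 597.6 pbw (= Σ oxide masses)
percent by weight: oxide/glass ×100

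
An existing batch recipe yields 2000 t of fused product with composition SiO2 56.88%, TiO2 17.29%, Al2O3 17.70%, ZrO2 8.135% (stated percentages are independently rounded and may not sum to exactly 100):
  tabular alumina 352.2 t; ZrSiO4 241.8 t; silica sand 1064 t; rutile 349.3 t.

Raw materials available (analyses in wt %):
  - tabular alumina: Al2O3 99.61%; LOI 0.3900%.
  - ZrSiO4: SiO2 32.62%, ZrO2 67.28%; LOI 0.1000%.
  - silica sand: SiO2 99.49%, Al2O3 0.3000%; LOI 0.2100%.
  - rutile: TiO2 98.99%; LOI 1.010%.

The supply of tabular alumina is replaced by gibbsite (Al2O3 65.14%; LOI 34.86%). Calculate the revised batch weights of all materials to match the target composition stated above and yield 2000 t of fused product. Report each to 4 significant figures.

Revised batch per 2000 t fused product:
  gibbsite: 538.5 t
  ZrSiO4: 241.8 t
  silica sand: 1064 t
  rutile: 349.3 t
Total batch = 2194 t; LOI loss = 193.7 t

Working values are printed, rounded to four significant digits, in the printout; the whole derivation runs at exact precision from first step to last — every reported number is rounded a single time — the derived quantities (the totals, glass mass, LOI, four oxide percentages, the yield) are computed starting from the weights on 2000 t of glass in exact precision, as they appear in the problem or answer text.
Per-oxide target masses for 2000 t fused product:
  SiO2: 56.88% × 2000 = 1138 t
  TiO2: 17.29% × 2000 = 345.8 t
  Al2O3: 17.70% × 2000 = 354.0 t
  ZrO2: 8.135% × 2000 = 162.7 t
Sums-versus-targets review per the reported batch figures, versus the basis set out (sums match the target masses given rounding of the digits):
  SiO2: 241.8·0.3262 + 1064·0.9949 = 1137 t (target 1138 t)
  TiO2: 349.3·0.9899 = 345.8 t (target 345.8 t)
  Al2O3: 538.5·0.6514 + 1064·0.003000 = 354.0 t (target 354.0 t)
  ZrO2: 241.8·0.6728 = 162.7 t (target 162.7 t)
Glass-mass bookkeeping: total charge less LOI = 2000 t (the targets, summed, come to 2000 t; with the basis standing at 2000 t — gaps are rounding artifacts).
Adding the batch up: Σ batch = 2194 t; Σ batch·LOI gives LOI loss = 193.7 t; glass ÷ batch gives a yield of 91.17%.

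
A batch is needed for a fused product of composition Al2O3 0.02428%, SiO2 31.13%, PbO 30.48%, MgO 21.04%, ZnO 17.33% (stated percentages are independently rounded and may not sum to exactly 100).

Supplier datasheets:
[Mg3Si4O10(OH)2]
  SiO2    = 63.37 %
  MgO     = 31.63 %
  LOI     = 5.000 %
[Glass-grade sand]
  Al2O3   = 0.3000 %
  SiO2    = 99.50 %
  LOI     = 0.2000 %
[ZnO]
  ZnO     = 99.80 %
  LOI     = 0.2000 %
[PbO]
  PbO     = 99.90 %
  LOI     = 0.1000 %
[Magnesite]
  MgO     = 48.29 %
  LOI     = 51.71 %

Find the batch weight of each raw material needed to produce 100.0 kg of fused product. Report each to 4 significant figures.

Batch per 100.0 kg fused product:
  Mg3Si4O10(OH)2: 36.42 kg
  Glass-grade sand: 8.093 kg
  ZnO: 17.36 kg
  PbO: 30.51 kg
  Magnesite: 19.72 kg
Total batch = 112.1 kg; LOI loss = 12.10 kg; yield = 89.21%

Mid-chain values appear, rounded to four significant figures, alongside each step. All arithmetic keeps full float precision from start to finish — each reported value takes a single rounding; the derived quantities are re-derived in exact precision (five oxide percentages, the totals, glass mass, the yield, LOI) from the weighed amounts per 100.0 kg of glass exactly as shown in problem or answer.
Oxide-by-oxide targets in 100.0 kg fused product:
  Al2O3: 0.02428% × 100.0 = 0.02428 kg
  SiO2: 31.13% × 100.0 = 31.13 kg
  PbO: 30.48% × 100.0 = 30.48 kg
  MgO: 21.04% × 100.0 = 21.04 kg
  ZnO: 17.33% × 100.0 = 17.33 kg
Checking each oxide sum from the weights as reported, per the basis as stated (target by target, the sums agree given rounding of the digits):
  Al2O3: 8.093·0.003000 = 0.02428 kg (target 0.02428 kg)
  SiO2: 36.42·0.6337 + 8.093·0.9950 = 31.13 kg (target 31.13 kg)
  PbO: 30.51·0.9990 = 30.48 kg (target 30.48 kg)
  MgO: 36.42·0.3163 + 19.72·0.4829 = 21.04 kg (target 21.04 kg)
  ZnO: 17.36·0.9980 = 17.33 kg (target 17.33 kg)
Glass-mass sanity pass: whole batch net of LOI = 100.0 kg (oxide target masses add up to 100.0 kg; versus the stated basis of 100.0 kg — rounding explains the deltas).
Summing the batch: Σ batch = 112.1 kg; the LOI term Σ batch·LOI equals 12.10 kg; as yield: glass ÷ batch → 89.21%.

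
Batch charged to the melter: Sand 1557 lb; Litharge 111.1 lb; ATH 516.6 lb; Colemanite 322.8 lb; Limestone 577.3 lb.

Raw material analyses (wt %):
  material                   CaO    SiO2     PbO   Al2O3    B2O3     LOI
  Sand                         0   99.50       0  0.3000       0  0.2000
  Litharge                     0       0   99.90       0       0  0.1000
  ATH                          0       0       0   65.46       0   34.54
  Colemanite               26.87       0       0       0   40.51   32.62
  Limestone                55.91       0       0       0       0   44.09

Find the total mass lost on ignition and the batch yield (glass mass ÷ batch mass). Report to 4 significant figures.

In-progress results are shown with 4-significant-digit rounding in the working — every computation maintains full float precision through the solve — every reported number sees exactly one rounding — derived quantities are computed at full precision (net glass mass, ignition loss, the yield, totals, the five compositions) starting from the weights per 2543 lb of glass exactly as shown in problem or answer.
LOI of each material in turn:
  Sand: 1557 × 0.002000 = 3.114 lb
  Litharge: 111.1 × 0.001000 = 0.1111 lb
  ATH: 516.6 × 0.3454 = 178.4 lb
  Colemanite: 322.8 × 0.3262 = 105.3 lb
  Limestone: 577.3 × 0.4409 = 254.5 lb
Total LOI = 541.5 lb
Glass = batch − LOI = 3085 − 541.5 = 2543 lb

LOI loss = 541.5 lb; glass = 2543 lb; yield = 82.45%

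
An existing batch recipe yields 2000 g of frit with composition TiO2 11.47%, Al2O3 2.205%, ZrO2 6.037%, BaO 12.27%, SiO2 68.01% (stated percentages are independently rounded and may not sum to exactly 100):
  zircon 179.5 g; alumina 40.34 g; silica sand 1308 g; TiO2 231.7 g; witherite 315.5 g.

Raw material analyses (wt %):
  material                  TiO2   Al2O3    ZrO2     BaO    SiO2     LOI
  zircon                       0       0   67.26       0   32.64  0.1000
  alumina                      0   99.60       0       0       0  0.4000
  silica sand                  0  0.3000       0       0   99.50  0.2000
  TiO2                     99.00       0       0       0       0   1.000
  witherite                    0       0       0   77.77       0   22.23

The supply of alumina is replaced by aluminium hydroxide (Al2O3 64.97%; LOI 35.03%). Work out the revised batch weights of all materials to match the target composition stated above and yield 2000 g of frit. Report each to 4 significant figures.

Revised batch per 2000 g frit:
  zircon: 179.5 g
  aluminium hydroxide: 61.84 g
  silica sand: 1308 g
  TiO2: 231.7 g
  witherite: 315.5 g
Total batch = 2097 g; LOI loss = 96.91 g

In-progress results are displayed with 4-significant-figure rounding between the steps. The working math carries full float precision throughout. Every reported number undergoes a single rounding; the derived quantities (net glass mass, the five compositions, LOI, yield, the totals) are recomputed in full float precision from the batch weights on 2000 g of glass, exactly as shown in problem or answer.
Target masses of each oxide per 2000 g frit:
  TiO2: 11.47% × 2000 = 229.4 g
  Al2O3: 2.205% × 2000 = 44.10 g
  ZrO2: 6.037% × 2000 = 120.7 g
  BaO: 12.27% × 2000 = 245.4 g
  SiO2: 68.01% × 2000 = 1360 g
Per-oxide balance check working from each reported weight, against the basis in use (summed amounts equal target values exact up to rounding of places):
  TiO2: 231.7·0.9900 = 229.4 g (target 229.4 g)
  Al2O3: 61.84·0.6497 + 1308·0.003000 = 44.10 g (target 44.10 g)
  ZrO2: 179.5·0.6726 = 120.7 g (target 120.7 g)
  BaO: 315.5·0.7777 = 245.4 g (target 245.4 g)
  SiO2: 179.5·0.3264 + 1308·0.9950 = 1360 g (target 1360 g)
The glass-mass cross-check: batch Σ − ignition loss = 2000 g (the Σ of target masses is 2000 g; stated basis 2000 g — deltas are rounding alone).
Summing the batch: Σ batch = 2097 g; the LOI term Σ batch·LOI equals 96.91 g; as yield: glass ÷ batch → 95.38%.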